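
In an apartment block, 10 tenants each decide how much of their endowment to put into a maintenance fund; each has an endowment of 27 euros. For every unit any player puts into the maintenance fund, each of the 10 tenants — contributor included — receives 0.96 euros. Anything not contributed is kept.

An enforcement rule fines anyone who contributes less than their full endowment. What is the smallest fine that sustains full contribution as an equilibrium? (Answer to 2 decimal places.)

Given the others contribute fully, the best deviation is to contribute 0 (any partial contribution still incurs the fine and gives up units whose private return 0.96 is below 1).
Deviating from 27 to 0 saves 27 euros but forfeits the deviator's share of the drop in the maintenance fund: 0.96 × 27 = 25.92.
So the deviation gain is 27 − 25.92 = 1.08, and the fine must be at least 1.08 euros to wipe it out.

1.08 euros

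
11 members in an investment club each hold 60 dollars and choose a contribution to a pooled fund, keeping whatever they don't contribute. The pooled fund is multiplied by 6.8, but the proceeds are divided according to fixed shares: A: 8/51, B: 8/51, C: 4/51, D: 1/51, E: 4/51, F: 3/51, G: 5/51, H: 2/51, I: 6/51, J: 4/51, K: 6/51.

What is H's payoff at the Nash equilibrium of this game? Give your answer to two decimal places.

For player j, contributing a unit is worthwhile iff 6.8 × (j's share) ≥ 1, i.e. iff j's share is at least 0.1471.
A and B clear that bar, contributing 60 each; the remaining 9 contribute 0. Total contributed: 120.
H keeps 60 and receives 6.8 × 120 × 2/51 = 32.00 from the pooled fund, for a payoff of 92.00.

92.00 dollars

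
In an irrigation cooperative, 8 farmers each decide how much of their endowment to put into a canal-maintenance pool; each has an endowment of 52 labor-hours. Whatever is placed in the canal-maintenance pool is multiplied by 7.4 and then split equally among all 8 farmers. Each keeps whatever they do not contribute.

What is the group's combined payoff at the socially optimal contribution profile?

3078.40 labor-hours

Each contributed unit returns 7.400 to the group as a whole (0.9250 to each of 8 players), which exceeds 1, so the social optimum is full contribution: group total = 7.400 × 416 = 3078.40.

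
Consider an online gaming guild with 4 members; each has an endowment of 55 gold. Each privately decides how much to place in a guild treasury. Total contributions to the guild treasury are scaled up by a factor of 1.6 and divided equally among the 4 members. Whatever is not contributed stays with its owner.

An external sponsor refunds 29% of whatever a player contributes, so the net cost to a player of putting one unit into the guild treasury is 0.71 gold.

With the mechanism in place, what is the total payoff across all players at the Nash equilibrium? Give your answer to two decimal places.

Even with the mechanism, each unit contributed returns only (1.6/4) / 0.71 = 0.5634 per unit of net cost, so contributing nothing is still dominant.
At the Nash equilibrium no one contributes; group total payoff = 4 × 55 = 220.

220.00 gold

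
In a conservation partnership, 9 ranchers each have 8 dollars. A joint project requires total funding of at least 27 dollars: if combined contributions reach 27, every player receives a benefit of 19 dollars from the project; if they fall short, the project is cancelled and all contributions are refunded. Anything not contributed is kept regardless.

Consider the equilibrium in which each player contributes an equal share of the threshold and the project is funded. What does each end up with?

24 dollars

Equal share of the threshold: 27/9 = 3.
At this profile no one gains by cutting their contribution: any cut drops the total below 27, the project is cancelled, contributions are refunded, and the deviator ends with 8, which is less than 8 − 3 + 19 = 24. Contributing more than 3 just wastes the excess. So contributing exactly 3 is a best response.
Each player's payoff: 8 − 3 + 19 = 24.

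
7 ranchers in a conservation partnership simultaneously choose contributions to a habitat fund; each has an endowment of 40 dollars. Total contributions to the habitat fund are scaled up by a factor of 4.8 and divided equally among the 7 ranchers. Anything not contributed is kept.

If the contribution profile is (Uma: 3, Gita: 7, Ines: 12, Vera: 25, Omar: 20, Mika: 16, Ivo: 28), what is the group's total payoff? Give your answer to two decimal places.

701.80 dollars

Total contributed: 3 + 7 + 12 + 25 + 20 + 16 + 28 = 111; total kept: 7 × 40 − 111 = 169.
The habitat fund pays out 4.8 × 111 = 532.80 in aggregate.
Group total = 169 + 532.80 = 701.80.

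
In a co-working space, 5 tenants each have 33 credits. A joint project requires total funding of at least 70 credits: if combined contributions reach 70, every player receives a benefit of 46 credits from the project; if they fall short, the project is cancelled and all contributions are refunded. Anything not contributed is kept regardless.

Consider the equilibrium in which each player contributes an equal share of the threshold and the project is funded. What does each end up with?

65 credits

Equal share of the threshold: 70/5 = 14.
At this profile no one gains by cutting their contribution: any cut drops the total below 70, the project is cancelled, contributions are refunded, and the deviator ends with 33, which is less than 33 − 14 + 46 = 65. Contributing more than 14 just wastes the excess. So contributing exactly 14 is a best response.
Each player's payoff: 33 − 14 + 46 = 65.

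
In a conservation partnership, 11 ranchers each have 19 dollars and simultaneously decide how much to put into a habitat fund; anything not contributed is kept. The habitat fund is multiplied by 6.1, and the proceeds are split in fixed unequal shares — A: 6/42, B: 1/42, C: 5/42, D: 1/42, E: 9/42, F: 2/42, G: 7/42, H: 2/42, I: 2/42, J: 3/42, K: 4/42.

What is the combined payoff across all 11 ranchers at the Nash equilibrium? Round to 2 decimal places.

402.80 dollars

A player with share s gets back 6.1·s per unit contributed, so full contribution is dominant for anyone with s > 1/6.1 = 0.1639 and zero contribution is dominant for anyone below.
E and G clear that bar, contributing 19 each; the remaining 9 contribute 0. Total contributed: 38.
The habitat fund pays out 6.1 × 38 = 231.80 in total (split across the unequal shares, but the aggregate is all that matters for the group sum).
The 9 free-riders keep 19 each, adding 171. Group total = 171 + 231.80 = 402.80.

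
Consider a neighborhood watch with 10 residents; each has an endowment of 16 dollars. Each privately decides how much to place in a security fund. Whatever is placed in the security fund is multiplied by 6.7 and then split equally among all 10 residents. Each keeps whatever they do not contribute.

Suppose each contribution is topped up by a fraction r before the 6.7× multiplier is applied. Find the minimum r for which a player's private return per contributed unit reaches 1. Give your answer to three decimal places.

0.493

With matching at rate r, one contributed unit becomes (1 + r) in the security fund and returns 6.7 × (1 + r) / 10 to the contributor.
Setting this equal to 1: 1 + r = 10/6.7 = 1.4925.
So the minimum matching rate is r = 1.4925 − 1 = 0.493.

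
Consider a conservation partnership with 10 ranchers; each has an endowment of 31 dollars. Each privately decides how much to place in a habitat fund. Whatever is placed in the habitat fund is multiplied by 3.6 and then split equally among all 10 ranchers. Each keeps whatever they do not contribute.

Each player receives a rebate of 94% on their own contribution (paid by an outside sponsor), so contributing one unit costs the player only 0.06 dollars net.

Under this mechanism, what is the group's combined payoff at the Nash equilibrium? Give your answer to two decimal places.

1407.40 dollars

Under the mechanism each unit contributed yields (3.6/10) / 0.06 = 6.0000 back to its contributor per unit of net cost, which exceeds 1, making full contribution the dominant choice for everyone.
So the Nash equilibrium is full contribution by all 10; the group earns 10 × (31 × 0.94 + 3.6 × 31) = 1407.40.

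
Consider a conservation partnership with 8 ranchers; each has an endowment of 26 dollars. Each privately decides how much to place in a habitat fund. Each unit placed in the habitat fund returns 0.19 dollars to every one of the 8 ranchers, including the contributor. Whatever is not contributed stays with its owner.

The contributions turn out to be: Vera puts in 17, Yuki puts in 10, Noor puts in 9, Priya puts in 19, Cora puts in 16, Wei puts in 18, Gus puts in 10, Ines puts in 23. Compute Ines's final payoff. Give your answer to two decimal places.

26.18 dollars

Total contributed: 17 + 10 + 9 + 19 + 16 + 18 + 10 + 23 = 122.
Each receives 0.19 × 122 = 23.18 from the habitat fund.
Ines keeps 26 − 23 = 3, so Ines's payoff is 3 + 23.18 = 26.18.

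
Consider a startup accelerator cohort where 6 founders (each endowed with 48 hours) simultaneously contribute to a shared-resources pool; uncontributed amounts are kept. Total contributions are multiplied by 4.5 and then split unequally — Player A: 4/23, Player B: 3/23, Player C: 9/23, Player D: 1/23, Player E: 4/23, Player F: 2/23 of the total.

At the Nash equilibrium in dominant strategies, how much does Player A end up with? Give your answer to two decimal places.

A player with share s gets back 4.5·s per unit contributed, so full contribution is dominant for anyone with s > 1/4.5 = 0.2222 and zero contribution is dominant for anyone below.
Player C alone (share 9/23) is above the threshold, contributing 48; the remaining 5 contribute 0. Total contributed: 48.
Player A keeps 48 and receives 4.5 × 48 × 4/23 = 37.57 from the shared-resources pool, for a payoff of 85.57.

85.57 hours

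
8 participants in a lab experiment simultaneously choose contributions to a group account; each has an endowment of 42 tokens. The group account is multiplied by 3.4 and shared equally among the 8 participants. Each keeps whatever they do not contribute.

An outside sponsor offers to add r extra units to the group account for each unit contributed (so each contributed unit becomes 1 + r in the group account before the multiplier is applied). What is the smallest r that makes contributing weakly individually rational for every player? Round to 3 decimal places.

1.353

With matching at rate r, one contributed unit becomes (1 + r) in the group account and returns 3.4 × (1 + r) / 8 to the contributor.
Setting this equal to 1: 1 + r = 8/3.4 = 2.3529.
So the minimum matching rate is r = 2.3529 − 1 = 1.353.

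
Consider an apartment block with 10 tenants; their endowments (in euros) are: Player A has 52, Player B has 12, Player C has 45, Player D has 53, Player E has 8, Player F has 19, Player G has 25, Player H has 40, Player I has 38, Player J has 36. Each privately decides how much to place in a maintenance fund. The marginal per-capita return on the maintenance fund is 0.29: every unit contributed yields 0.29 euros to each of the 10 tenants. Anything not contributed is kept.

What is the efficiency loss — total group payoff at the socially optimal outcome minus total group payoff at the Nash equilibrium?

623.20 euros

The private return per contributed unit is 0.29 < 1 for everyone, so the Nash equilibrium is zero contribution and the group total is Σ E_j = 52 + 12 + 45 + 53 + 8 + 19 + 25 + 40 + 38 + 36 = 328.
Each contributed unit returns 2.900 to the group, so the social optimum is full contribution by everyone: group total = 2.900 × 328 = 951.20.
Efficiency loss = (2.900 − 1) × 328 = 623.20.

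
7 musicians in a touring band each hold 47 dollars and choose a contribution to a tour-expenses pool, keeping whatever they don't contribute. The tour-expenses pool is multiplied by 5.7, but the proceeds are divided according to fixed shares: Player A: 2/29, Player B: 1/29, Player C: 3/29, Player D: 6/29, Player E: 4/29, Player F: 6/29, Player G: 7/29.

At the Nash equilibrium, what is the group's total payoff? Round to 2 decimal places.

For player j, contributing a unit is worthwhile iff 5.7 × (j's share) ≥ 1, i.e. iff j's share is at least 0.1754.
Player D, Player F and Player G are above the threshold, contributing 47 each; the remaining 4 contribute 0. Total contributed: 141.
The tour-expenses pool pays out 5.7 × 141 = 803.70 in total (split across the unequal shares, but the aggregate is all that matters for the group sum).
The 4 free-riders keep 47 each, adding 188. Group total = 188 + 803.70 = 991.70.

991.70 dollars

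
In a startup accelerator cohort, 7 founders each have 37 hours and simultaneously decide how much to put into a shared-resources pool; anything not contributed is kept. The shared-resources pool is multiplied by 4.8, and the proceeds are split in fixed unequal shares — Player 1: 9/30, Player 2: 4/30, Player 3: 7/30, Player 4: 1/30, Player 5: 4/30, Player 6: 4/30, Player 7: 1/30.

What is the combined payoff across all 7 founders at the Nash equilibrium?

540.20 hours

Player j's private return per contributed unit is 4.8 × (j's share). Contributing is weakly dominant for j when that share is at least 1/4.8 = 0.2083, and contributing 0 is dominant otherwise.
The shares above 0.2083 belong to Player 1 and Player 3, contributing 37 each; the remaining 5 contribute 0. Total contributed: 74.
The shared-resources pool pays out 4.8 × 74 = 355.20 in total (split across the unequal shares, but the aggregate is all that matters for the group sum).
The 5 free-riders keep 37 each, adding 185. Group total = 185 + 355.20 = 540.20.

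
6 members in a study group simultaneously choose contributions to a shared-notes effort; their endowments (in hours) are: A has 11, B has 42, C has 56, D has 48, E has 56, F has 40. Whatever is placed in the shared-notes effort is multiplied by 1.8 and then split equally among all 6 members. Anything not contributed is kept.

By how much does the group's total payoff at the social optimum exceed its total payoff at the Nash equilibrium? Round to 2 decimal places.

202.40 hours

The private return per contributed unit is 1.8/6 = 0.3000 < 1 for every player regardless of endowment, so the Nash equilibrium is zero contribution and the group total is Σ E_j = 11 + 42 + 56 + 48 + 56 + 40 = 253.
Each contributed unit returns 1.800 to the group, so the social optimum is full contribution by everyone: group total = 1.800 × 253 = 455.40.
Efficiency loss = (1.800 − 1) × 253 = 202.40.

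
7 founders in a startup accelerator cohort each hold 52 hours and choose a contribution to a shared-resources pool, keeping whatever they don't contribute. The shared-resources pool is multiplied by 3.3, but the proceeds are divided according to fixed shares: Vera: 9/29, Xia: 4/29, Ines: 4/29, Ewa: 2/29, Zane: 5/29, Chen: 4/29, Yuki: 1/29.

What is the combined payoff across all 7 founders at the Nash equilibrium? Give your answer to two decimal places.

483.60 hours

Player j's private return per contributed unit is 3.3 × (j's share). Contributing is weakly dominant for j when that share is at least 1/3.3 = 0.3030, and contributing 0 is dominant otherwise.
Vera alone (share 9/29) is above the threshold, contributing 52; the remaining 6 contribute 0. Total contributed: 52.
The shared-resources pool pays out 3.3 × 52 = 171.60 in total (split across the unequal shares, but the aggregate is all that matters for the group sum).
The 6 free-riders keep 52 each, adding 312. Group total = 312 + 171.60 = 483.60.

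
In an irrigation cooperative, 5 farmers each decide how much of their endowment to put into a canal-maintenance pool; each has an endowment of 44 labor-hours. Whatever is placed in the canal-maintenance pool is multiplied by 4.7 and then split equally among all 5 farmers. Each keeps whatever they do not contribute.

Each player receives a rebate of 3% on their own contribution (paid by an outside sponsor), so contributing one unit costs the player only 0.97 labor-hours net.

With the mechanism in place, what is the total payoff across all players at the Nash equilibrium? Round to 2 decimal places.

220.00 labor-hours

Even with the mechanism, each unit contributed returns only (4.7/5) / 0.97 = 0.9691 per unit of net cost, so contributing nothing is still dominant.
Everyone keeps their endowment and the group total is 5 × 44 = 220.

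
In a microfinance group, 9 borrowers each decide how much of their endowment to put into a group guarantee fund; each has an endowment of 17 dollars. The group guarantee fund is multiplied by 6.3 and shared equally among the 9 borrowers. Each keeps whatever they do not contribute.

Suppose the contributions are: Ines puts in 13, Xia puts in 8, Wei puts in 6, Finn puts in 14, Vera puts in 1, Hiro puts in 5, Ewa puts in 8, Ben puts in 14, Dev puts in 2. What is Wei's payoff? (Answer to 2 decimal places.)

60.70 dollars

Total contributed: 13 + 8 + 6 + 14 + 1 + 5 + 8 + 14 + 2 = 71.
Each receives 6.3 × 71 / 9 = 49.70 from the group guarantee fund.
Wei keeps 17 − 6 = 11, so Wei's payoff is 11 + 49.70 = 60.70.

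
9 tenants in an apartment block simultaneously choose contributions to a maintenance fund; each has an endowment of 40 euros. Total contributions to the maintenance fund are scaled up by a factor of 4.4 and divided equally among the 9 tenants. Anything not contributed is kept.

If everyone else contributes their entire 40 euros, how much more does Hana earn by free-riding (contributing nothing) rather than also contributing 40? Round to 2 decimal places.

20.44 euros

Switching from a contribution of 40 to 0 lets Hana keep an extra 40 euros, but lowers the maintenance fund by 40, which costs Hana their own share of that drop: 4.4/9 × 40 = 19.56.
Net gain = 40 − 19.56 = 20.44. The private return per contributed unit (0.4889) is below 1, so free-riding is indeed the best response regardless of what the others do.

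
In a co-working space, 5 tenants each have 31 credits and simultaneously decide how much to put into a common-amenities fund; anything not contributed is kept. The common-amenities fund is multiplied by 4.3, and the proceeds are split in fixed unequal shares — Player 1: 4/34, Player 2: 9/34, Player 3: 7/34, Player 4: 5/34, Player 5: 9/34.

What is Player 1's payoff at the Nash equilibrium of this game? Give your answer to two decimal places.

A player with share s gets back 4.3·s per unit contributed, so full contribution is dominant for anyone with s > 1/4.3 = 0.2326 and zero contribution is dominant for anyone below.
The shares above 0.2326 belong to Player 2 and Player 5, contributing 31 each; the remaining 3 contribute 0. Total contributed: 62.
Player 1 keeps 31 and receives 4.3 × 62 × 4/34 = 31.36 from the common-amenities fund, for a payoff of 62.36.

62.36 credits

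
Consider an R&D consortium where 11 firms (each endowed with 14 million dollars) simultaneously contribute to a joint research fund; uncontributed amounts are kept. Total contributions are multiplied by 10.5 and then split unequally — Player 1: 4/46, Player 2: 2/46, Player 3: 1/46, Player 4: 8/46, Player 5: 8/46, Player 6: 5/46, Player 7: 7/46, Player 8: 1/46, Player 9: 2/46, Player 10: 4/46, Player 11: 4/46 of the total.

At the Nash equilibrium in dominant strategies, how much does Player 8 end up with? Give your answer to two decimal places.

26.78 million dollars

For player j, contributing a unit is worthwhile iff 10.5 × (j's share) ≥ 1, i.e. iff j's share is at least 0.0952.
Player 4, Player 5, Player 6 and Player 7 clear that bar, contributing 14 each; the remaining 7 contribute 0. Total contributed: 56.
Player 8 keeps 14 and receives 10.5 × 56 × 1/46 = 12.78 from the joint research fund, for a payoff of 26.78.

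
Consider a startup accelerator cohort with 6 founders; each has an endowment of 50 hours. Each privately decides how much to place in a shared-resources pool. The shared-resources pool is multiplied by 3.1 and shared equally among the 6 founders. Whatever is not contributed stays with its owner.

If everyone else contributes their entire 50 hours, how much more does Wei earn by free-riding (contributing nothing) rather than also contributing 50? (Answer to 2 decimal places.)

24.17 hours

Switching from a contribution of 50 to 0 lets Wei keep an extra 50 hours, but lowers the shared-resources pool by 50, which costs Wei their own share of that drop: 3.1/6 × 50 = 25.83.
Net gain = 50 − 25.83 = 24.17. The private return per contributed unit (0.5167) is below 1, so free-riding is indeed the best response regardless of what the others do.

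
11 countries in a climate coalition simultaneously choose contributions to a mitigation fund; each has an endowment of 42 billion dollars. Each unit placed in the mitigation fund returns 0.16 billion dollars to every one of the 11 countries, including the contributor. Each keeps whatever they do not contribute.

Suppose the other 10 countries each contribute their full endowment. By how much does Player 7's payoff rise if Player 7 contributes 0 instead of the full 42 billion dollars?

35.28 billion dollars

Switching from a contribution of 42 to 0 lets Player 7 keep an extra 42 billion dollars, but lowers the mitigation fund by 42, which costs Player 7 their own share of that drop: 0.16 × 42 = 6.72.
Net gain = 42 − 6.72 = 35.28. The private return per contributed unit (0.16) is below 1, so free-riding is indeed the best response regardless of what the others do.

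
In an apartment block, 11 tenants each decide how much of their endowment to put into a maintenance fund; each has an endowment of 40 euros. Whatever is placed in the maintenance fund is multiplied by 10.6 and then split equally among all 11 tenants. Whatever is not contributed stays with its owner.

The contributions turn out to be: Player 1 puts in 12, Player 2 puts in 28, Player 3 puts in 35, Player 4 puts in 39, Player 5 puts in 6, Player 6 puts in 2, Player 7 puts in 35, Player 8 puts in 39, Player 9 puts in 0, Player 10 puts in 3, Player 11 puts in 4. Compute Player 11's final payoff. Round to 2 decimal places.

231.62 euros

Total contributed: 12 + 28 + 35 + 39 + 6 + 2 + 35 + 39 + 0 + 3 + 4 = 203.
Each receives 10.6 × 203 / 11 = 195.62 from the maintenance fund.
Player 11 keeps 40 − 4 = 36, so Player 11's payoff is 36 + 195.62 = 231.62.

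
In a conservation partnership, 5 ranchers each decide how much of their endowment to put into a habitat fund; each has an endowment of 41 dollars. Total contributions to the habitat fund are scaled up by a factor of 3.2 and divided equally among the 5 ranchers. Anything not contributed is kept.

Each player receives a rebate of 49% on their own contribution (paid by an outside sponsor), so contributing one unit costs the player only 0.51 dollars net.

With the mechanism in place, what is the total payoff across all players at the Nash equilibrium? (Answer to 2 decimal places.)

Under the mechanism each unit contributed yields (3.2/5) / 0.51 = 1.2549 back to its contributor per unit of net cost, which exceeds 1, making full contribution the dominant choice for everyone.
So the Nash equilibrium is full contribution by all 5; the group earns 5 × (41 × 0.49 + 3.2 × 41) = 756.45.

756.45 dollars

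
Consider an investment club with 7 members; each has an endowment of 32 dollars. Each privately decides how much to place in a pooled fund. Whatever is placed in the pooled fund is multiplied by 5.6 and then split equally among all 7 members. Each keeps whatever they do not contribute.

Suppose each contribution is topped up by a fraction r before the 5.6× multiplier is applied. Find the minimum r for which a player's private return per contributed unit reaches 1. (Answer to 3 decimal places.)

With matching at rate r, one contributed unit becomes (1 + r) in the pooled fund and returns 5.6 × (1 + r) / 7 to the contributor.
Setting this equal to 1: 1 + r = 7/5.6 = 1.2500.
So the minimum matching rate is r = 1.2500 − 1 = 0.250.

0.250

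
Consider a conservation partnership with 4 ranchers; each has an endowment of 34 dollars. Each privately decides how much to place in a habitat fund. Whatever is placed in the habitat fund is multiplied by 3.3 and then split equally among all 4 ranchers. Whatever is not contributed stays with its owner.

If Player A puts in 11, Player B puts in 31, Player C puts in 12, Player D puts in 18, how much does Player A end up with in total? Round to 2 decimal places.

Total contributed: 11 + 31 + 12 + 18 = 72.
Each receives 3.3 × 72 / 4 = 59.40 from the habitat fund.
Player A keeps 34 − 11 = 23, so Player A's payoff is 23 + 59.40 = 82.40.

82.40 dollars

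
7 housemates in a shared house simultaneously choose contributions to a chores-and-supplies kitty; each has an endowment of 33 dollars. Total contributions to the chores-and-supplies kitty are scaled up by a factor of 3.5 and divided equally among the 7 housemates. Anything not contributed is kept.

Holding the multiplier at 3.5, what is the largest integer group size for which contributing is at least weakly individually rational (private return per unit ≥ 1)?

Private return per unit is 3.5/(group size), which is ≥ 1 whenever the group size is ≤ 3.5.
The largest such integer is 3.

3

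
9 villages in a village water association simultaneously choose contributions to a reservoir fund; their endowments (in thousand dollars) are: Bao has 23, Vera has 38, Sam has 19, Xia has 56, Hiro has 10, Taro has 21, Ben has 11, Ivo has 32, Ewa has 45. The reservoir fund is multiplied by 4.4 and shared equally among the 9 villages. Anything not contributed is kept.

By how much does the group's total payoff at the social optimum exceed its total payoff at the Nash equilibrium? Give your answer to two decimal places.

The private return per contributed unit is 4.4/9 = 0.4889 < 1 for every player regardless of endowment, so the Nash equilibrium is zero contribution and the group total is Σ E_j = 23 + 38 + 19 + 56 + 10 + 21 + 11 + 32 + 45 = 255.
Each contributed unit returns 4.400 to the group, so the social optimum is full contribution by everyone: group total = 4.400 × 255 = 1122.00.
Efficiency loss = (4.400 − 1) × 255 = 867.00.

867.00 thousand dollars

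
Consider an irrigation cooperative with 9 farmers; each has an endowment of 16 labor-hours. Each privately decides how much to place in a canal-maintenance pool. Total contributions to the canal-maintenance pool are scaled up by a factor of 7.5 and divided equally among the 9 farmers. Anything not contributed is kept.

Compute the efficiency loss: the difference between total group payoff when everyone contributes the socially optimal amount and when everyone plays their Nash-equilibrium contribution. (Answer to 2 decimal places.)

Each contributed unit returns 7.5/9 = 0.8333 to its contributor — below 1 — so contributing 0 is dominant for every player. At the Nash equilibrium everyone keeps their 16, and the group total is 9 × 16 = 144.
Each contributed unit returns 7.500 to the group as a whole (0.8333 to each of 9 players), which exceeds 1, so the social optimum is full contribution: group total = 7.500 × 144 = 1080.00.
Efficiency loss = 1080.00 − 144 = 936.00.

936.00 labor-hours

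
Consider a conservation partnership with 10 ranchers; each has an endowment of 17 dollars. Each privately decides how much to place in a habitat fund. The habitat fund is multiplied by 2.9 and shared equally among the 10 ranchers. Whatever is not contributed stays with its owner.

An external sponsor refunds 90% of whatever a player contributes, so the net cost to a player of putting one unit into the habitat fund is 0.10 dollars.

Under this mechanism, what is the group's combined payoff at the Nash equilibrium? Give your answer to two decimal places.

646.00 dollars

The effective private return per unit is now (2.9/10) / 0.10 = 2.9000 > 1, so every player's dominant strategy flips to full contribution.
At the Nash equilibrium everyone contributes 17. Group total payoff = 10 × (17 × 0.90 + 2.9 × 17) = 646.00.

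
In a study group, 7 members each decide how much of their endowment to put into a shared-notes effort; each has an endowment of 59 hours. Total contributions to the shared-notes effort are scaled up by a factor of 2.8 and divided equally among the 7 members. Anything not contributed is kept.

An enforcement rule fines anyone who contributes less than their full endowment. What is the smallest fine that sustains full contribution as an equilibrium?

Given the others contribute fully, the best deviation is to contribute 0 (any partial contribution still incurs the fine and gives up units whose private return 0.4000 is below 1).
Deviating from 59 to 0 saves 59 hours but forfeits the deviator's share of the drop in the shared-notes effort: 2.8/7 × 59 = 23.60.
So the deviation gain is 59 − 23.60 = 35.40, and the fine must be at least 35.40 hours to wipe it out.

35.40 hours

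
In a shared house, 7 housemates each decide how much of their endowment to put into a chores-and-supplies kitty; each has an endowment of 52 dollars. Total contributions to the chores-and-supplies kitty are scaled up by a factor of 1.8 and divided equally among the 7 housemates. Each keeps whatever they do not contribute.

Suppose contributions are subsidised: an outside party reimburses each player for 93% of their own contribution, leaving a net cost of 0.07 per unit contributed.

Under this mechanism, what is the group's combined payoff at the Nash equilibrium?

993.72 dollars

The effective private return per unit is now (1.8/7) / 0.07 = 3.6735 > 1, so every player's dominant strategy flips to full contribution.
At the Nash equilibrium everyone contributes 52. Group total payoff = 7 × (52 × 0.93 + 1.8 × 52) = 993.72.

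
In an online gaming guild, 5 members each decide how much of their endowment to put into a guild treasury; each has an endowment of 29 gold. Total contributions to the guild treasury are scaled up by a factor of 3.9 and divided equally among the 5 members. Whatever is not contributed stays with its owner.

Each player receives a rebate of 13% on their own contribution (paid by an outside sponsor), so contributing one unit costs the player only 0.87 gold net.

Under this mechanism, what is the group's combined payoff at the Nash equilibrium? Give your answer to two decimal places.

Even with the mechanism, each unit contributed returns only (3.9/5) / 0.87 = 0.8966 per unit of net cost, so contributing nothing is still dominant.
At the Nash equilibrium no one contributes; group total payoff = 5 × 29 = 145.

145.00 gold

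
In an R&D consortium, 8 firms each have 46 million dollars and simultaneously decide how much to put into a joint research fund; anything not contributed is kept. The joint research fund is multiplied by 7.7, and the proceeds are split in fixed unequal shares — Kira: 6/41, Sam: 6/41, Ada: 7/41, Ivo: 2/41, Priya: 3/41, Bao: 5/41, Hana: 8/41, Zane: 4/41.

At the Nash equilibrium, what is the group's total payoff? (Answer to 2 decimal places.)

A player with share s gets back 7.7·s per unit contributed, so full contribution is dominant for anyone with s > 1/7.7 = 0.1299 and zero contribution is dominant for anyone below.
The shares above 0.1299 belong to Kira, Sam, Ada and Hana, contributing 46 each; the remaining 4 contribute 0. Total contributed: 184.
The joint research fund pays out 7.7 × 184 = 1416.80 in total (split across the unequal shares, but the aggregate is all that matters for the group sum).
The 4 free-riders keep 46 each, adding 184. Group total = 184 + 1416.80 = 1600.80.

1600.80 million dollars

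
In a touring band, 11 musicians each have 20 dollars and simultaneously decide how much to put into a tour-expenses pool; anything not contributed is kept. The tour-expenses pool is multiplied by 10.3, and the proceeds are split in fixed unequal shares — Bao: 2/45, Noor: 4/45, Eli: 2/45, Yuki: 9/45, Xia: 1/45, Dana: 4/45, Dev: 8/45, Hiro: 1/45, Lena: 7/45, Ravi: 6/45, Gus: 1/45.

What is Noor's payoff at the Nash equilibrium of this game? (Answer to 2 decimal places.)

A player with share s gets back 10.3·s per unit contributed, so full contribution is dominant for anyone with s > 1/10.3 = 0.0971 and zero contribution is dominant for anyone below.
Yuki, Dev, Lena and Ravi clear that bar, contributing 20 each; the remaining 7 contribute 0. Total contributed: 80.
Noor keeps 20 and receives 10.3 × 80 × 4/45 = 73.24 from the tour-expenses pool, for a payoff of 93.24.

93.24 dollars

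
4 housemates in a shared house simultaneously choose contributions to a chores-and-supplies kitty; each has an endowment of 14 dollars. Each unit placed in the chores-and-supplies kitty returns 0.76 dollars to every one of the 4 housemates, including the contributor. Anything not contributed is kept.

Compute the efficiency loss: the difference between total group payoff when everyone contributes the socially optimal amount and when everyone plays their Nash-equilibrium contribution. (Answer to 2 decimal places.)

114.24 dollars

The private return per contributed unit is 0.76 < 1, so contributing 0 is dominant for every player. At the Nash equilibrium everyone keeps their 14, and the group total is 4 × 14 = 56.
Each contributed unit returns 3.040 to the group as a whole (0.76 to each of 4 players), which exceeds 1, so the social optimum is full contribution: group total = 3.040 × 56 = 170.24.
Efficiency loss = 170.24 − 56 = 114.24.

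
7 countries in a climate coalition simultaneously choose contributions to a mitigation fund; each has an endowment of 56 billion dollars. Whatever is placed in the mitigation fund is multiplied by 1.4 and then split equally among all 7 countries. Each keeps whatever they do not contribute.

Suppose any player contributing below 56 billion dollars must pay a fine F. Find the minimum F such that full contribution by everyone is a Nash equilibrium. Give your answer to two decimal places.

Given the others contribute fully, the best deviation is to contribute 0 (any partial contribution still incurs the fine and gives up units whose private return 0.2000 is below 1).
Deviating from 56 to 0 saves 56 billion dollars but forfeits the deviator's share of the drop in the mitigation fund: 1.4/7 × 56 = 11.20.
So the deviation gain is 56 − 11.20 = 44.80, and the fine must be at least 44.80 billion dollars to wipe it out.

44.80 billion dollars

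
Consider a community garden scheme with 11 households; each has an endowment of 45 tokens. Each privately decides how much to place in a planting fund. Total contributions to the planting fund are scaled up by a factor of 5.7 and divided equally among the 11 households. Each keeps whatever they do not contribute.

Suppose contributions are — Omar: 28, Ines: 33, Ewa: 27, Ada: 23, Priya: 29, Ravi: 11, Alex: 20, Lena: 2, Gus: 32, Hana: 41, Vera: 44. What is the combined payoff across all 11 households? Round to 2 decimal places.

1858.00 tokens

Total contributed: 28 + 33 + 27 + 23 + 29 + 11 + 20 + 2 + 32 + 41 + 44 = 290; total kept: 11 × 45 − 290 = 205.
The planting fund pays out 5.7 × 290 = 1653.00 in aggregate.
Group total = 205 + 1653.00 = 1858.00.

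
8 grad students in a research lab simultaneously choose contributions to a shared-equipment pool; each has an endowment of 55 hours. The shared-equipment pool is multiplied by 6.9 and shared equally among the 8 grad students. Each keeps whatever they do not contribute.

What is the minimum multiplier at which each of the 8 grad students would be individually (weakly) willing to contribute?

A contributed unit returns (multiplier)/8 to its contributor.
This reaches 1 exactly when the multiplier is 8.

8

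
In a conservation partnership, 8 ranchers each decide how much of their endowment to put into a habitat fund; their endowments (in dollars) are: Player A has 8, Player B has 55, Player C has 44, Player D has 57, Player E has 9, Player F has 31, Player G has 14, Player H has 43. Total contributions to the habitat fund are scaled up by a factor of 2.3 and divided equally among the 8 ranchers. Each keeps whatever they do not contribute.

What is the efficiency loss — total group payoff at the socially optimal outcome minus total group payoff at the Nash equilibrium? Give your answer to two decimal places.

The private return per contributed unit is 2.3/8 = 0.2875 < 1 for every player regardless of endowment, so the Nash equilibrium is zero contribution and the group total is Σ E_j = 8 + 55 + 44 + 57 + 9 + 31 + 14 + 43 = 261.
Each contributed unit returns 2.300 to the group, so the social optimum is full contribution by everyone: group total = 2.300 × 261 = 600.30.
Efficiency loss = (2.300 − 1) × 261 = 339.30.

339.30 dollars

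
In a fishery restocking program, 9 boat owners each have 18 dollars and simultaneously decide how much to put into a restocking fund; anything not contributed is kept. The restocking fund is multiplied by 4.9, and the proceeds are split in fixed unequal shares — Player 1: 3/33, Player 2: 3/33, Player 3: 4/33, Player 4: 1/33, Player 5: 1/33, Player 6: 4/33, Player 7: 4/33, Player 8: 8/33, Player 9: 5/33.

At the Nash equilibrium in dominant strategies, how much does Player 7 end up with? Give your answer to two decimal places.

A player with share s gets back 4.9·s per unit contributed, so full contribution is dominant for anyone with s > 1/4.9 = 0.2041 and zero contribution is dominant for anyone below.
Player 8 alone (share 8/33) is above the threshold, contributing 18; the remaining 8 contribute 0. Total contributed: 18.
Player 7 keeps 18 and receives 4.9 × 18 × 4/33 = 10.69 from the restocking fund, for a payoff of 28.69.

28.69 dollars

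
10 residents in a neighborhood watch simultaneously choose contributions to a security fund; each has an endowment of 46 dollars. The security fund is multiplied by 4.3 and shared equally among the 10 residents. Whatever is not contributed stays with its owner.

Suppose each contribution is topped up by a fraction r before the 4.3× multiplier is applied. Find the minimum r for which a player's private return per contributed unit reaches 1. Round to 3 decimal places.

1.326

With matching at rate r, one contributed unit becomes (1 + r) in the security fund and returns 4.3 × (1 + r) / 10 to the contributor.
Setting this equal to 1: 1 + r = 10/4.3 = 2.3256.
So the minimum matching rate is r = 2.3256 − 1 = 1.326.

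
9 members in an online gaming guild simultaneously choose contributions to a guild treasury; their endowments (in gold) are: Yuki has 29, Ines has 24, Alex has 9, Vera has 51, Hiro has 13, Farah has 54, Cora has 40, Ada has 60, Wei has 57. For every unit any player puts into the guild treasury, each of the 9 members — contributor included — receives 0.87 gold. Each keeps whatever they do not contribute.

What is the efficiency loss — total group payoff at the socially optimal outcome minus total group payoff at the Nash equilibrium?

The private return per contributed unit is 0.87 < 1 for everyone, so the Nash equilibrium is zero contribution and the group total is Σ E_j = 29 + 24 + 9 + 51 + 13 + 54 + 40 + 60 + 57 = 337.
Each contributed unit returns 7.830 to the group, so the social optimum is full contribution by everyone: group total = 7.830 × 337 = 2638.71.
Efficiency loss = (7.830 − 1) × 337 = 2301.71.

2301.71 gold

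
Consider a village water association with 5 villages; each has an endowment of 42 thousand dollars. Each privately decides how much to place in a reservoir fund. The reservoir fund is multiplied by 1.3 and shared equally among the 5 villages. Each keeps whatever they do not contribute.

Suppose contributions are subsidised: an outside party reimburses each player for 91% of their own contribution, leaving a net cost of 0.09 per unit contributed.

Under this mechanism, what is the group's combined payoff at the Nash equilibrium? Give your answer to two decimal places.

464.10 thousand dollars

The effective private return per unit is now (1.3/5) / 0.09 = 2.8889 > 1, so every player's dominant strategy flips to full contribution.
At the Nash equilibrium everyone contributes 42. Group total payoff = 5 × (42 × 0.91 + 1.3 × 42) = 464.10.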